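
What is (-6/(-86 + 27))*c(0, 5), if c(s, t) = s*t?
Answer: 0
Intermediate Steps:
(-6/(-86 + 27))*c(0, 5) = (-6/(-86 + 27))*(0*5) = (-6/(-59))*0 = -1/59*(-6)*0 = (6/59)*0 = 0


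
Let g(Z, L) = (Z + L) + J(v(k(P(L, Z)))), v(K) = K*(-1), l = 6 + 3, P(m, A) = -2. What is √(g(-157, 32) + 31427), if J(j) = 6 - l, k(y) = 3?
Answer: √31299 ≈ 176.92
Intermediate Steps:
l = 9
v(K) = -K
J(j) = -3 (J(j) = 6 - 1*9 = 6 - 9 = -3)
g(Z, L) = -3 + L + Z (g(Z, L) = (Z + L) - 3 = (L + Z) - 3 = -3 + L + Z)
√(g(-157, 32) + 31427) = √((-3 + 32 - 157) + 31427) = √(-128 + 31427) = √31299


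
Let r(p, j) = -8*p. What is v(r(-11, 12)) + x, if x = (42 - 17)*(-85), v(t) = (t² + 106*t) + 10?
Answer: 14957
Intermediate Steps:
v(t) = 10 + t² + 106*t
x = -2125 (x = 25*(-85) = -2125)
v(r(-11, 12)) + x = (10 + (-8*(-11))² + 106*(-8*(-11))) - 2125 = (10 + 88² + 106*88) - 2125 = (10 + 7744 + 9328) - 2125 = 17082 - 2125 = 14957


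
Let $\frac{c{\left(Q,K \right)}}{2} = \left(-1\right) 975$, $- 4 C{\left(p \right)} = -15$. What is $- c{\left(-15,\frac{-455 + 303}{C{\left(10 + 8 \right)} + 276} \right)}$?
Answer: $1950$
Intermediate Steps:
$C{\left(p \right)} = \frac{15}{4}$ ($C{\left(p \right)} = \left(- \frac{1}{4}\right) \left(-15\right) = \frac{15}{4}$)
$c{\left(Q,K \right)} = -1950$ ($c{\left(Q,K \right)} = 2 \left(\left(-1\right) 975\right) = 2 \left(-975\right) = -1950$)
$- c{\left(-15,\frac{-455 + 303}{C{\left(10 + 8 \right)} + 276} \right)} = \left(-1\right) \left(-1950\right) = 1950$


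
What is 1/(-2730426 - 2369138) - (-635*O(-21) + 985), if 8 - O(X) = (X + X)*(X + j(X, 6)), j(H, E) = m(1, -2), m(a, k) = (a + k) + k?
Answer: -3243246210541/5099564 ≈ -6.3599e+5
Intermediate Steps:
m(a, k) = a + 2*k
j(H, E) = -3 (j(H, E) = 1 + 2*(-2) = 1 - 4 = -3)
O(X) = 8 - 2*X*(-3 + X) (O(X) = 8 - (X + X)*(X - 3) = 8 - 2*X*(-3 + X))
1/(-2730426 - 2369138) - (-635*O(-21) + 985) = 1/(-2730426 - 2369138) - (-635*(8 - 2*(-21)² + 6*(-21)) + 985) = 1/(-5099564) - (-635*(8 - 2*441 - 126) + 985) = -1/5099564 - (-635*(8 - 882 - 126) + 985) = -1/5099564 - (-635*(-1000) + 985) = -1/5099564 - (635000 + 985) = -1/5099564 - 1*635985 = -1/5099564 - 635985 = -3243246210541/5099564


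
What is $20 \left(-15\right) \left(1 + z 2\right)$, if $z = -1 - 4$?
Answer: $2700$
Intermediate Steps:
$z = -5$ ($z = -1 - 4 = -5$)
$20 \left(-15\right) \left(1 + z 2\right) = 20 \left(-15\right) \left(1 - 10\right) = - 300 \left(1 - 10\right) = \left(-300\right) \left(-9\right) = 2700$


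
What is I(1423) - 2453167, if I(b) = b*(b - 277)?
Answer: -822409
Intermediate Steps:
I(b) = b*(-277 + b)
I(1423) - 2453167 = 1423*(-277 + 1423) - 2453167 = 1423*1146 - 2453167 = 1630758 - 2453167 = -822409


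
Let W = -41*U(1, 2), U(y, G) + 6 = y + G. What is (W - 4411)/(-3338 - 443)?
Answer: 4288/3781 ≈ 1.1341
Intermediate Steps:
U(y, G) = -6 + G + y (U(y, G) = -6 + (y + G) = -6 + (G + y) = -6 + G + y)
W = 123 (W = -41*(-6 + 2 + 1) = -41*(-3) = 123)
(W - 4411)/(-3338 - 443) = (123 - 4411)/(-3338 - 443) = -4288/(-3781) = -4288*(-1/3781) = 4288/3781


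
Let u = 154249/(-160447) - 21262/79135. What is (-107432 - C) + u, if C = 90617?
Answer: -359234070274662/1813853335 ≈ -1.9805e+5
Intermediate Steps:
u = -2231131247/1813853335 (u = 154249*(-1/160447) - 21262*1/79135 = -154249/160447 - 21262/79135 = -2231131247/1813853335 ≈ -1.2301)
(-107432 - C) + u = (-107432 - 1*90617) - 2231131247/1813853335 = (-107432 - 90617) - 2231131247/1813853335 = -198049 - 2231131247/1813853335 = -359234070274662/1813853335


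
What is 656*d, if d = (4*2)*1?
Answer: 5248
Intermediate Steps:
d = 8 (d = 8*1 = 8)
656*d = 656*8 = 5248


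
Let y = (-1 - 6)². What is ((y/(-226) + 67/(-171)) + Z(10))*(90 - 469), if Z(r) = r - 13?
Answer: 52854961/38646 ≈ 1367.7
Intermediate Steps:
Z(r) = -13 + r
y = 49 (y = (-7)² = 49)
((y/(-226) + 67/(-171)) + Z(10))*(90 - 469) = ((49/(-226) + 67/(-171)) + (-13 + 10))*(90 - 469) = ((49*(-1/226) + 67*(-1/171)) - 3)*(-379) = ((-49/226 - 67/171) - 3)*(-379) = (-23521/38646 - 3)*(-379) = -139459/38646*(-379) = 52854961/38646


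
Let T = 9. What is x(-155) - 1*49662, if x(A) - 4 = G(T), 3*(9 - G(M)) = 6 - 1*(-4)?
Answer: -148957/3 ≈ -49652.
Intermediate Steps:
G(M) = 17/3 (G(M) = 9 - (6 - 1*(-4))/3 = 9 - (6 + 4)/3 = 9 - 1/3*10 = 9 - 10/3 = 17/3)
x(A) = 29/3 (x(A) = 4 + 17/3 = 29/3)
x(-155) - 1*49662 = 29/3 - 1*49662 = 29/3 - 49662 = -148957/3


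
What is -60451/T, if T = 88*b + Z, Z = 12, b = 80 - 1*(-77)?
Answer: -60451/13828 ≈ -4.3716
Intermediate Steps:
b = 157 (b = 80 + 77 = 157)
T = 13828 (T = 88*157 + 12 = 13816 + 12 = 13828)
-60451/T = -60451/13828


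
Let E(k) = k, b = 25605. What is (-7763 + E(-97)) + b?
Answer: 17745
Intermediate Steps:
(-7763 + E(-97)) + b = (-7763 - 97) + 25605 = -7860 + 25605 = 17745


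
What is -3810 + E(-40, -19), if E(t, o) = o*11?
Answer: -4019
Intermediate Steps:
E(t, o) = 11*o
-3810 + E(-40, -19) = -3810 + 11*(-19) = -3810 - 209 = -4019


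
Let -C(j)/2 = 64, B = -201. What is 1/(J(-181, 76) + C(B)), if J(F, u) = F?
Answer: -1/309 ≈ -0.0032362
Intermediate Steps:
C(j) = -128 (C(j) = -2*64 = -128)
1/(J(-181, 76) + C(B)) = 1/(-181 - 128) = 1/(-309) = -1/309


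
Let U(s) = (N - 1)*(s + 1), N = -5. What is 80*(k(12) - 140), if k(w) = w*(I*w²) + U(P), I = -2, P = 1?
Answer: -288640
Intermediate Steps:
U(s) = -6 - 6*s (U(s) = (-5 - 1)*(s + 1) = -6*(1 + s) = -6 - 6*s)
k(w) = -12 - 2*w³ (k(w) = w*(-2*w²) + (-6 - 6*1) = -2*w³ + (-6 - 6) = -2*w³ - 12 = -12 - 2*w³)
80*(k(12) - 140) = 80*((-12 - 2*12³) - 140) = 80*((-12 - 2*1728) - 140) = 80*((-12 - 3456) - 140) = 80*(-3468 - 140) = 80*(-3608) = -288640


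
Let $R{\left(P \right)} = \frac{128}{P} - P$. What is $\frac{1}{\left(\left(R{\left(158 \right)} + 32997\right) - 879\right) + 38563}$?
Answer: $\frac{79}{5571381} \approx 1.418 \cdot 10^{-5}$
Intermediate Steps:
$R{\left(P \right)} = - P + \frac{128}{P}$
$\frac{1}{\left(\left(R{\left(158 \right)} + 32997\right) - 879\right) + 38563} = \frac{1}{\left(\left(\left(\left(-1\right) 158 + \frac{128}{158}\right) + 32997\right) - 879\right) + 38563} = \frac{1}{\left(\left(\left(-158 + 128 \cdot \frac{1}{158}\right) + 32997\right) - 879\right) + 38563} = \frac{1}{\left(\left(\left(-158 + \frac{64}{79}\right) + 32997\right) - 879\right) + 38563} = \frac{1}{\left(\left(- \frac{12418}{79} + 32997\right) - 879\right) + 38563} = \frac{1}{\left(\frac{2594345}{79} - 879\right) + 38563} = \frac{1}{\frac{2524904}{79} + 38563} = \frac{1}{\frac{5571381}{79}} = \frac{79}{5571381}$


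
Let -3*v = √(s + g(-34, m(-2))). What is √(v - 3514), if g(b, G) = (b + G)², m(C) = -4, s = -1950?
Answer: √(-31626 - 3*I*√506)/3 ≈ 0.063244 - 59.279*I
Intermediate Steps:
g(b, G) = (G + b)²
v = -I*√506/3 (v = -√(-1950 + (-4 - 34)²)/3 = -√(-1950 + (-38)²)/3 = -√(-1950 + 1444)/3 = -I*√506/3 ≈ -7.4981*I)
√(v - 3514) = √(-I*√506/3 - 3514) = √(-3514 - I*√506/3)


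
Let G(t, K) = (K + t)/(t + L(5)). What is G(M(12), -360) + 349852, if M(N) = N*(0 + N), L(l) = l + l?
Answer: 26938496/77 ≈ 3.4985e+5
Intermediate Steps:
L(l) = 2*l
M(N) = N² (M(N) = N*N = N²)
G(t, K) = (K + t)/(10 + t) (G(t, K) = (K + t)/(t + 2*5) = (K + t)/(t + 10) = (K + t)/(10 + t))
G(M(12), -360) + 349852 = (-360 + 12²)/(10 + 12²) + 349852 = (-360 + 144)/(10 + 144) + 349852 = -216/154 + 349852 = (1/154)*(-216) + 349852 = -108/77 + 349852 = 26938496/77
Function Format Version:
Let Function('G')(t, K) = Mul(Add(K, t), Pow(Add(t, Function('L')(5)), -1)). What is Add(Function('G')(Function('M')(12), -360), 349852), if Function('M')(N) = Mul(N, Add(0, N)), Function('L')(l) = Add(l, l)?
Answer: Rational(26938496, 77) ≈ 3.4985e+5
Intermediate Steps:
Function('L')(l) = Mul(2, l)
Function('M')(N) = Pow(N, 2) (Function('M')(N) = Mul(N, N) = Pow(N, 2))
Function('G')(t, K) = Mul(Pow(Add(10, t), -1), Add(K, t)) (Function('G')(t, K) = Mul(Add(K, t), Pow(Add(t, Mul(2, 5)), -1)) = Mul(Add(K, t), Pow(Add(t, 10), -1)) = Mul(Add(K, t), Pow(Add(10, t), -1)) = Mul(Pow(Add(10, t), -1), Add(K, t)))
Add(Function('G')(Function('M')(12), -360), 349852) = Add(Mul(Pow(Add(10, Pow(12, 2)), -1), Add(-360, Pow(12, 2))), 349852) = Add(Mul(Pow(Add(10, 144), -1), Add(-360, 144)), 349852) = Add(Mul(Pow(154, -1), -216), 349852) = Add(Mul(Rational(1, 154), -216), 349852) = Add(Rational(-108, 77), 349852) = Rational(26938496, 77)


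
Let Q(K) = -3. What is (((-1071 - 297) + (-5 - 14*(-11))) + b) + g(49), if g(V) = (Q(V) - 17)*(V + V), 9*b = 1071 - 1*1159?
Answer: -28699/9 ≈ -3188.8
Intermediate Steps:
b = -88/9 (b = (1071 - 1*1159)/9 = (1071 - 1159)/9 = (1/9)*(-88) = -88/9 ≈ -9.7778)
g(V) = -40*V (g(V) = (-3 - 17)*(V + V) = -40*V)
(((-1071 - 297) + (-5 - 14*(-11))) + b) + g(49) = (((-1071 - 297) + (-5 - 14*(-11))) - 88/9) - 40*49 = ((-1368 + (-5 + 154)) - 88/9) - 1960 = ((-1368 + 149) - 88/9) - 1960 = (-1219 - 88/9) - 1960 = -11059/9 - 1960 = -28699/9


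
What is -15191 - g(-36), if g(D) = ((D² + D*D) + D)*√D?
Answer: -15191 - 15336*I ≈ -15191.0 - 15336.0*I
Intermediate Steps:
g(D) = √D*(D + 2*D²) (g(D) = ((D² + D²) + D)*√D = (2*D² + D)*√D = (D + 2*D²)*√D = √D*(D + 2*D²))
-15191 - g(-36) = -15191 - (-36)^(3/2)*(1 + 2*(-36)) = -15191 - (-216*I)*(1 - 72) = -15191 - (-216*I)*(-71) = -15191 - 15336*I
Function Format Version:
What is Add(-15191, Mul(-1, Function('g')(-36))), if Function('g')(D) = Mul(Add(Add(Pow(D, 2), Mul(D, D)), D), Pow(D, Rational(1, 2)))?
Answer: Add(-15191, Mul(-15336, I)) ≈ Add(-15191., Mul(-15336., I))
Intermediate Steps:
Function('g')(D) = Mul(Pow(D, Rational(1, 2)), Add(D, Mul(2, Pow(D, 2)))) (Function('g')(D) = Mul(Add(Add(Pow(D, 2), Pow(D, 2)), D), Pow(D, Rational(1, 2))) = Mul(Add(Mul(2, Pow(D, 2)), D), Pow(D, Rational(1, 2))) = Mul(Add(D, Mul(2, Pow(D, 2))), Pow(D, Rational(1, 2))) = Mul(Pow(D, Rational(1, 2)), Add(D, Mul(2, Pow(D, 2)))))
Add(-15191, Mul(-1, Function('g')(-36))) = Add(-15191, Mul(-1, Mul(Pow(-36, Rational(3, 2)), Add(1, Mul(2, -36))))) = Add(-15191, Mul(-1, Mul(Mul(-216, I), Add(1, -72)))) = Add(-15191, Mul(-1, Mul(Mul(-216, I), -71))) = Add(-15191, Mul(-1, Mul(15336, I))) = Add(-15191, Mul(-15336, I))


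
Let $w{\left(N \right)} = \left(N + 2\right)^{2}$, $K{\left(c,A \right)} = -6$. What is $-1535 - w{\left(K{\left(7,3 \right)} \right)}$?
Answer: $-1551$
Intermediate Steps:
$w{\left(N \right)} = \left(2 + N\right)^{2}$
$-1535 - w{\left(K{\left(7,3 \right)} \right)} = -1535 - \left(2 - 6\right)^{2} = -1535 - \left(-4\right)^{2} = -1535 - 16 = -1551$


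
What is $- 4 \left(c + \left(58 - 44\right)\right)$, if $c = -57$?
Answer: $172$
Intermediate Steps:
$- 4 \left(c + \left(58 - 44\right)\right) = - 4 \left(-57 + \left(58 - 44\right)\right) = - 4 \left(-57 + 14\right) = \left(-4\right) \left(-43\right) = 172$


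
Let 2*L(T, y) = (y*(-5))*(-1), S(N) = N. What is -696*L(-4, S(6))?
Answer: -10440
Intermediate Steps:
L(T, y) = 5*y/2 (L(T, y) = ((y*(-5))*(-1))/2 = (-5*y*(-1))/2 = (5*y)/2 = 5*y/2)
-696*L(-4, S(6)) = -1740*6 = -696*15 = -10440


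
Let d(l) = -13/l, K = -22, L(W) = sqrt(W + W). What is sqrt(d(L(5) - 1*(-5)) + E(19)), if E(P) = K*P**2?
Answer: sqrt(-39723 - 7942*sqrt(10))/sqrt(5 + sqrt(10)) ≈ 89.127*I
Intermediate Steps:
L(W) = sqrt(2)*sqrt(W) (L(W) = sqrt(2*W) = sqrt(2)*sqrt(W))
E(P) = -22*P**2
sqrt(d(L(5) - 1*(-5)) + E(19)) = sqrt(-13/(sqrt(2)*sqrt(5) - 1*(-5)) - 22*19**2) = sqrt(-13/(sqrt(10) + 5) - 22*361) = sqrt(-13/(5 + sqrt(10)) - 7942) = sqrt(-7942 - 13/(5 + sqrt(10)))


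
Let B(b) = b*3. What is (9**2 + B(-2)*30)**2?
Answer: 9801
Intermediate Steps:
B(b) = 3*b
(9**2 + B(-2)*30)**2 = (9**2 + (3*(-2))*30)**2 = (81 - 6*30)**2 = (81 - 180)**2 = (-99)**2 = 9801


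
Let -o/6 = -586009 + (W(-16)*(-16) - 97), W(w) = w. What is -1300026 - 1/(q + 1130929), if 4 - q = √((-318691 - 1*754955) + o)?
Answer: -1662742365928865843/1279007009035 - √2441454/1279007009035 ≈ -1.3000e+6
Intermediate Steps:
o = 3515100 (o = -6*(-586009 + (-16*(-16) - 97)) = -6*(-586009 + (256 - 97)) = -6*(-586009 + 159) = -6*(-585850) = 3515100)
q = 4 - √2441454 (q = 4 - √((-318691 - 1*754955) + 3515100) = 4 - √((-318691 - 754955) + 3515100) = 4 - √(-1073646 + 3515100) = 4 - √2441454 ≈ -1558.5)
-1300026 - 1/(q + 1130929) = -1300026 - 1/((4 - √2441454) + 1130929) = -1300026 - 1/(1130933 - √2441454)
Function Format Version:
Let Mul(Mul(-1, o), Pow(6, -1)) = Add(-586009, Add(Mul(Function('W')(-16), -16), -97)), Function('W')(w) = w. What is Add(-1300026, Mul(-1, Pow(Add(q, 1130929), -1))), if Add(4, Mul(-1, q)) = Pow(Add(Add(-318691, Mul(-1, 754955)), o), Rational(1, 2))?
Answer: Add(Rational(-1662742365928865843, 1279007009035), Mul(Rational(-1, 1279007009035), Pow(2441454, Rational(1, 2)))) ≈ -1.3000e+6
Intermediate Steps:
o = 3515100 (o = Mul(-6, Add(-586009, Add(Mul(-16, -16), -97))) = Mul(-6, Add(-586009, Add(256, -97))) = Mul(-6, Add(-586009, 159)) = Mul(-6, -585850) = 3515100)
q = Add(4, Mul(-1, Pow(2441454, Rational(1, 2)))) (q = Add(4, Mul(-1, Pow(Add(Add(-318691, Mul(-1, 754955)), 3515100), Rational(1, 2)))) = Add(4, Mul(-1, Pow(Add(Add(-318691, -754955), 3515100), Rational(1, 2)))) = Add(4, Mul(-1, Pow(Add(-1073646, 3515100), Rational(1, 2)))) = Add(4, Mul(-1, Pow(2441454, Rational(1, 2)))) ≈ -1558.5)
Add(-1300026, Mul(-1, Pow(Add(q, 1130929), -1))) = Add(-1300026, Mul(-1, Pow(Add(Add(4, Mul(-1, Pow(2441454, Rational(1, 2)))), 1130929), -1))) = Add(-1300026, Mul(-1, Pow(Add(1130933, Mul(-1, Pow(2441454, Rational(1, 2)))), -1)))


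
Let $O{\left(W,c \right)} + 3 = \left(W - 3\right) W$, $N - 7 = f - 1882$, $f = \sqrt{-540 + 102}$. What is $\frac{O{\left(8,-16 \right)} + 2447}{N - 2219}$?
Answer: $- \frac{5084748}{8380637} - \frac{1242 i \sqrt{438}}{8380637} \approx -0.60673 - 0.0031016 i$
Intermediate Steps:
$f = i \sqrt{438}$ ($f = \sqrt{-438} = i \sqrt{438} \approx 20.928 i$)
$N = -1875 + i \sqrt{438}$ ($N = 7 - \left(1882 - i \sqrt{438}\right) = -1875 + i \sqrt{438} \approx -1875.0 + 20.928 i$)
$O{\left(W,c \right)} = -3 + W \left(-3 + W\right)$ ($O{\left(W,c \right)} = -3 + \left(W - 3\right) W = -3 + \left(-3 + W\right) W = -3 + W \left(-3 + W\right)$)
$\frac{O{\left(8,-16 \right)} + 2447}{N - 2219} = \frac{\left(-3 + 8^{2} - 24\right) + 2447}{\left(-1875 + i \sqrt{438}\right) - 2219} = \frac{\left(-3 + 64 - 24\right) + 2447}{-4094 + i \sqrt{438}} = \frac{37 + 2447}{-4094 + i \sqrt{438}} = \frac{2484}{-4094 + i \sqrt{438}}$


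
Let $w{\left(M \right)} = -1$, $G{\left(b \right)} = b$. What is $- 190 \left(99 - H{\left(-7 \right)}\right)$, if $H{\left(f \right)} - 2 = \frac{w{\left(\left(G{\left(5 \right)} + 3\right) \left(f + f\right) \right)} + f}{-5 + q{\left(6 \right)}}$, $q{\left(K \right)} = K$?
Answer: $-19950$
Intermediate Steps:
$H{\left(f \right)} = 1 + f$ ($H{\left(f \right)} = 2 + \frac{-1 + f}{-5 + 6} = 2 + \frac{-1 + f}{1} = 2 + \left(-1 + f\right) 1 = 2 + \left(-1 + f\right) = 1 + f$)
$- 190 \left(99 - H{\left(-7 \right)}\right) = - 190 \left(99 - \left(1 - 7\right)\right) = - 190 \left(99 - -6\right) = - 190 \left(99 + 6\right) = \left(-190\right) 105 = -19950$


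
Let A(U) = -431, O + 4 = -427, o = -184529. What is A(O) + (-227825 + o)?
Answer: -412785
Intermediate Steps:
O = -431 (O = -4 - 427 = -431)
A(O) + (-227825 + o) = -431 + (-227825 - 184529) = -431 - 412354 = -412785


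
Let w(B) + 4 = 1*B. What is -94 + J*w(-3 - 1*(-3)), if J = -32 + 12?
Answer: -14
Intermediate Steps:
J = -20
w(B) = -4 + B (w(B) = -4 + 1*B = -4 + B)
-94 + J*w(-3 - 1*(-3)) = -94 - 20*(-4 + (-3 - 1*(-3))) = -94 - 20*(-4 + (-3 + 3)) = -94 - 20*(-4 + 0) = -94 - 20*(-4) = -94 + 80 = -14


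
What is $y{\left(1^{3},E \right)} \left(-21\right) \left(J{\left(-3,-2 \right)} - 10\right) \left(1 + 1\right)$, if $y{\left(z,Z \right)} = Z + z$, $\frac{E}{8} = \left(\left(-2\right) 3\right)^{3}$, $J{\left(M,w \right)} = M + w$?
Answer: $-1088010$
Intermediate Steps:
$E = -1728$ ($E = 8 \left(\left(-2\right) 3\right)^{3} = 8 \left(-6\right)^{3} = 8 \left(-216\right) = -1728$)
$y{\left(1^{3},E \right)} \left(-21\right) \left(J{\left(-3,-2 \right)} - 10\right) \left(1 + 1\right) = \left(-1728 + 1^{3}\right) \left(-21\right) \left(\left(-3 - 2\right) - 10\right) \left(1 + 1\right) = \left(-1728 + 1\right) \left(-21\right) \left(-5 - 10\right) 2 = \left(-1727\right) \left(-21\right) \left(\left(-15\right) 2\right) = 36267 \left(-30\right) = -1088010$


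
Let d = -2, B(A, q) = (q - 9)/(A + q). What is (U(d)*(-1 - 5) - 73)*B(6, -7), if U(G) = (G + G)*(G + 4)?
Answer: -400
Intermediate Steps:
B(A, q) = (-9 + q)/(A + q)
U(G) = 2*G*(4 + G) (U(G) = (2*G)*(4 + G) = 2*G*(4 + G))
(U(d)*(-1 - 5) - 73)*B(6, -7) = ((2*(-2)*(4 - 2))*(-1 - 5) - 73)*((-9 - 7)/(6 - 7)) = ((2*(-2)*2)*(-6) - 73)*(-16/(-1)) = (-8*(-6) - 73)*(-1*(-16)) = (48 - 73)*16 = -25*16 = -400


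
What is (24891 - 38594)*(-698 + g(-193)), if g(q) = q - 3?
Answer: 12250482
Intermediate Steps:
g(q) = -3 + q
(24891 - 38594)*(-698 + g(-193)) = (24891 - 38594)*(-698 + (-3 - 193)) = -13703*(-698 - 196) = -13703*(-894) = 12250482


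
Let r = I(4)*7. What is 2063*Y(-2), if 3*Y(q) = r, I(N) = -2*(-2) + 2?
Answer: 28882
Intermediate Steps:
I(N) = 6 (I(N) = 4 + 2 = 6)
r = 42 (r = 6*7 = 42)
Y(q) = 14 (Y(q) = (⅓)*42 = 14)
2063*Y(-2) = 2063*14 = 28882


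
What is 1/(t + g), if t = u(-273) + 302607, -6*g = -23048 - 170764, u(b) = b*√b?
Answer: 334909/112184384698 + 273*I*√273/112184384698 ≈ 2.9853e-6 + 4.0208e-8*I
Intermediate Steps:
u(b) = b^(3/2)
g = 32302 (g = -(-23048 - 170764)/6 = -⅙*(-193812) = 32302)
t = 302607 - 273*I*√273 (t = (-273)^(3/2) + 302607 = -273*I*√273 + 302607 = 302607 - 273*I*√273 ≈ 3.0261e+5 - 4510.7*I)
1/(t + g) = 1/((302607 - 273*I*√273) + 32302) = 1/(334909 - 273*I*√273)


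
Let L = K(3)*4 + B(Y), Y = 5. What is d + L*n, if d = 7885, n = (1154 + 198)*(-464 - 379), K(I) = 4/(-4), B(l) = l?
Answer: -1131851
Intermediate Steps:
K(I) = -1 (K(I) = 4*(-1/4) = -1)
n = -1139736 (n = 1352*(-843) = -1139736)
L = 1 (L = -1*4 + 5 = -4 + 5 = 1)
d + L*n = 7885 + 1*(-1139736) = 7885 - 1139736 = -1131851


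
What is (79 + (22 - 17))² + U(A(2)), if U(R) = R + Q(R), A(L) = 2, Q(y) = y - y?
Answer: 7058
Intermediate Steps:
Q(y) = 0
U(R) = R (U(R) = R + 0 = R)
(79 + (22 - 17))² + U(A(2)) = (79 + (22 - 17))² + 2 = (79 + 5)² + 2 = 84² + 2 = 7056 + 2 = 7058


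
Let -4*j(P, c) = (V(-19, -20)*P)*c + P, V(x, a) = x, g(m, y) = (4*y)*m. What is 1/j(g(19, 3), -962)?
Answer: -1/1041903 ≈ -9.5978e-7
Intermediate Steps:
g(m, y) = 4*m*y
j(P, c) = -P/4 + 19*P*c/4 (j(P, c) = -((-19*P)*c + P)/4 = -(-19*P*c + P)/4 = -(P - 19*P*c)/4 = -P/4 + 19*P*c/4)
1/j(g(19, 3), -962) = 1/((4*19*3)*(-1 + 19*(-962))/4) = 1/((1/4)*228*(-1 - 18278)) = 1/((1/4)*228*(-18279)) = 1/(-1041903) = -1/1041903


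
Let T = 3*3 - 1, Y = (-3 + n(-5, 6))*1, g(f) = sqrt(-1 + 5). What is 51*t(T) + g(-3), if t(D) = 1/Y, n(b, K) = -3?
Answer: -13/2 ≈ -6.5000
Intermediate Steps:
g(f) = 2 (g(f) = sqrt(4) = 2)
Y = -6 (Y = (-3 - 3)*1 = -6*1 = -6)
T = 8 (T = 9 - 1 = 8)
t(D) = -1/6 (t(D) = 1/(-6) = -1/6)
51*t(T) + g(-3) = 51*(-1/6) + 2 = -17/2 + 2 = -13/2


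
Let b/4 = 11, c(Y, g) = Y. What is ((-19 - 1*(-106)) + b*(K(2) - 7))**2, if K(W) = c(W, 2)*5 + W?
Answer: 94249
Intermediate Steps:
b = 44 (b = 4*11 = 44)
K(W) = 6*W (K(W) = W*5 + W = 5*W + W = 6*W)
((-19 - 1*(-106)) + b*(K(2) - 7))**2 = ((-19 - 1*(-106)) + 44*(6*2 - 7))**2 = ((-19 + 106) + 44*(12 - 7))**2 = (87 + 44*5)**2 = (87 + 220)**2 = 307**2 = 94249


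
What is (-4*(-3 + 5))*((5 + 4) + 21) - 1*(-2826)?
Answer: 2586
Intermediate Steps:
(-4*(-3 + 5))*((5 + 4) + 21) - 1*(-2826) = (-4*2)*(9 + 21) + 2826 = -8*30 + 2826 = -240 + 2826 = 2586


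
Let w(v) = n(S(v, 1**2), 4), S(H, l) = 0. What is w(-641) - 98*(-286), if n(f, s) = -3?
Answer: 28025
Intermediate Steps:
w(v) = -3
w(-641) - 98*(-286) = -3 - 98*(-286) = -3 - 1*(-28028) = -3 + 28028 = 28025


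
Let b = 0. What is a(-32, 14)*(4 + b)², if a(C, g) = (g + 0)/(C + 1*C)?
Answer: -7/2 ≈ -3.5000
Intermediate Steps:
a(C, g) = g/(2*C) (a(C, g) = g/(C + C) = g/((2*C)) = g*(1/(2*C)) = g/(2*C))
a(-32, 14)*(4 + b)² = ((½)*14/(-32))*(4 + 0)² = ((½)*14*(-1/32))*4² = -7/32*16 = -7/2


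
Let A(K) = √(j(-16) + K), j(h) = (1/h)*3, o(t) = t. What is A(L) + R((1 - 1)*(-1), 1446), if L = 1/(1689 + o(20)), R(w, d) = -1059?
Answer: -1059 + I*√8734699/6836 ≈ -1059.0 + 0.43234*I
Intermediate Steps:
j(h) = 3/h
L = 1/1709 (L = 1/(1689 + 20) = 1/1709 ≈ 0.00058514)
A(K) = √(-3/16 + K) (A(K) = √(3/(-16) + K) = √(3*(-1/16) + K) = √(-3/16 + K))
A(L) + R((1 - 1)*(-1), 1446) = √(-3 + 16*(1/1709))/4 - 1059 = √(-3 + 16/1709)/4 - 1059 = √(-5111/1709)/4 - 1059 = (I*√8734699/1709)/4 - 1059 = I*√8734699/6836 - 1059 = -1059 + I*√8734699/6836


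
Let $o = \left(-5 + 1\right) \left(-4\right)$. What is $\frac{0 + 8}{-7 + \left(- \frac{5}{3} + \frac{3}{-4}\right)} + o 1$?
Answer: $\frac{1712}{113} \approx 15.15$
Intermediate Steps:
$o = 16$ ($o = \left(-4\right) \left(-4\right) = 16$)
$\frac{0 + 8}{-7 + \left(- \frac{5}{3} + \frac{3}{-4}\right)} + o 1 = \frac{0 + 8}{-7 + \left(- \frac{5}{3} + \frac{3}{-4}\right)} + 16 \cdot 1 = \frac{8}{-7 + \left(\left(-5\right) \frac{1}{3} + 3 \left(- \frac{1}{4}\right)\right)} + 16 = \frac{8}{-7 - \frac{29}{12}} + 16 = \frac{8}{- \frac{113}{12}} + 16 = 8 \left(- \frac{12}{113}\right) + 16 = - \frac{96}{113} + 16 = \frac{1712}{113}$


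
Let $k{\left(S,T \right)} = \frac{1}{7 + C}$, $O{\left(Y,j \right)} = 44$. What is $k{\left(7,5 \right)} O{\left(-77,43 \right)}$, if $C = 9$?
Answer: $\frac{11}{4} \approx 2.75$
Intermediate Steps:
$k{\left(S,T \right)} = \frac{1}{16}$ ($k{\left(S,T \right)} = \frac{1}{7 + 9} = \frac{1}{16}$)
$k{\left(7,5 \right)} O{\left(-77,43 \right)} = \frac{1}{16} \cdot 44 = \frac{11}{4}$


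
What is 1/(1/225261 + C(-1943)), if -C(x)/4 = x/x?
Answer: -225261/901043 ≈ -0.25000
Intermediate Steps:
C(x) = -4 (C(x) = -4*x/x = -4*1 = -4)
1/(1/225261 + C(-1943)) = 1/(1/225261 - 4) = 1/(-901043/225261) = -225261/901043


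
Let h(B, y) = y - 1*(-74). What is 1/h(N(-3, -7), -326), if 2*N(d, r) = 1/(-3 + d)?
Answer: -1/252 ≈ -0.0039683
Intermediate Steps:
N(d, r) = 1/(2*(-3 + d))
h(B, y) = 74 + y (h(B, y) = y + 74 = 74 + y)
1/h(N(-3, -7), -326) = 1/(74 - 326) = 1/(-252) = -1/252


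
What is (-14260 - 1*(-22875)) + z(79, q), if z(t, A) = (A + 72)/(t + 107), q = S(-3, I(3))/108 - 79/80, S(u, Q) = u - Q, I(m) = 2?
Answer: 3461315687/401760 ≈ 8615.4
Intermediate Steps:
q = -2233/2160 (q = (-3 - 1*2)/108 - 79/80 = (-3 - 2)*(1/108) - 79*1/80 = -5*1/108 - 79/80 = -5/108 - 79/80 = -2233/2160 ≈ -1.0338)
z(t, A) = (72 + A)/(107 + t)
(-14260 - 1*(-22875)) + z(79, q) = (-14260 - 1*(-22875)) + (72 - 2233/2160)/(107 + 79) = (-14260 + 22875) + (153287/2160)/186 = 8615 + (1/186)*(153287/2160) = 8615 + 153287/401760 = 3461315687/401760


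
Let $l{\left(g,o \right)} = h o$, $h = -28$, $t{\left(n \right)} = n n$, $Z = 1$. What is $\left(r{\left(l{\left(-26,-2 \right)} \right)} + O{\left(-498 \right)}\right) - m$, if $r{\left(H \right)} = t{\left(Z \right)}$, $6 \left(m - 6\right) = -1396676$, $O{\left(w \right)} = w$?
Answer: $\frac{696829}{3} \approx 2.3228 \cdot 10^{5}$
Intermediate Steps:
$t{\left(n \right)} = n^{2}$
$l{\left(g,o \right)} = - 28 o$
$m = - \frac{698320}{3}$ ($m = 6 + \frac{1}{6} \left(-1396676\right) = 6 - \frac{698338}{3} = - \frac{698320}{3} \approx -2.3277 \cdot 10^{5}$)
$r{\left(H \right)} = 1$ ($r{\left(H \right)} = 1^{2} = 1$)
$\left(r{\left(l{\left(-26,-2 \right)} \right)} + O{\left(-498 \right)}\right) - m = \left(1 - 498\right) - - \frac{698320}{3} = -497 + \frac{698320}{3} = \frac{696829}{3}$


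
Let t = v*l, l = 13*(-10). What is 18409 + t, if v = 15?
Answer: 16459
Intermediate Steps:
l = -130
t = -1950 (t = 15*(-130) = -1950)
18409 + t = 18409 - 1950 = 16459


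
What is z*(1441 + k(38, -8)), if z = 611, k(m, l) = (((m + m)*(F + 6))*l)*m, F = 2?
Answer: -112051901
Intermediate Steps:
k(m, l) = 16*l*m² (k(m, l) = (((m + m)*(2 + 6))*l)*m = (((2*m)*8)*l)*m = ((16*m)*l)*m = (16*l*m)*m = 16*l*m²)
z*(1441 + k(38, -8)) = 611*(1441 + 16*(-8)*38²) = 611*(1441 + 16*(-8)*1444) = 611*(1441 - 184832) = 611*(-183391) = -112051901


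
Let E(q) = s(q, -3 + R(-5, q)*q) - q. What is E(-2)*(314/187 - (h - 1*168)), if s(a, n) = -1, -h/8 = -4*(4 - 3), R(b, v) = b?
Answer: 25746/187 ≈ 137.68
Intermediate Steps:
h = 32 (h = -(-32)*(4 - 3) = -(-32) = -8*(-4) = 32)
E(q) = -1 - q
E(-2)*(314/187 - (h - 1*168)) = (-1 - 1*(-2))*(314/187 - (32 - 1*168)) = (-1 + 2)*(314*(1/187) - (32 - 168)) = 1*(314/187 - 1*(-136)) = 1*(314/187 + 136) = 1*(25746/187) = 25746/187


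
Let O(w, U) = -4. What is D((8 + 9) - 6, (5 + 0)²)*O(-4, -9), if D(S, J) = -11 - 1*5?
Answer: 64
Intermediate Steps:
D(S, J) = -16 (D(S, J) = -11 - 5 = -16)
D((8 + 9) - 6, (5 + 0)²)*O(-4, -9) = -16*(-4) = 64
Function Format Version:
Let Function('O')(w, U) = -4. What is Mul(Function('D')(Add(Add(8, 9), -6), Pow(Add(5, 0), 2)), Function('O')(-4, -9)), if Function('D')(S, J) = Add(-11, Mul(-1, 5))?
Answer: 64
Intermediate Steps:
Function('D')(S, J) = -16 (Function('D')(S, J) = Add(-11, -5) = -16)
Mul(Function('D')(Add(Add(8, 9), -6), Pow(Add(5, 0), 2)), Function('O')(-4, -9)) = Mul(-16, -4) = 64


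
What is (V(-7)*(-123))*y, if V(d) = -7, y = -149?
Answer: -128289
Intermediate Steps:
(V(-7)*(-123))*y = -7*(-123)*(-149) = 861*(-149) = -128289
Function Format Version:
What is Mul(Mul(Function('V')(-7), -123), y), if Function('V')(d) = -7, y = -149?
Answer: -128289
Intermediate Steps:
Mul(Mul(Function('V')(-7), -123), y) = Mul(Mul(-7, -123), -149) = Mul(861, -149) = -128289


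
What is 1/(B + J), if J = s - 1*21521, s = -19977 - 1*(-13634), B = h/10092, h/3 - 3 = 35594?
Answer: -3364/93698899 ≈ -3.5902e-5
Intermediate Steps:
h = 106791 (h = 9 + 3*35594 = 9 + 106782 = 106791)
B = 35597/3364 (B = 106791/10092 = 106791*(1/10092) = 35597/3364 ≈ 10.582)
s = -6343 (s = -19977 + 13634 = -6343)
J = -27864 (J = -6343 - 1*21521 = -6343 - 21521 = -27864)
1/(B + J) = 1/(35597/3364 - 27864) = 1/(-93698899/3364) = -3364/93698899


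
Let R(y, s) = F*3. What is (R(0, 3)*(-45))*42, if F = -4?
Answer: 22680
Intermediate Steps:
R(y, s) = -12 (R(y, s) = -4*3 = -12)
(R(0, 3)*(-45))*42 = -12*(-45)*42 = 540*42 = 22680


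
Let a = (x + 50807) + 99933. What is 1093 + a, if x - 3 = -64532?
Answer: 87304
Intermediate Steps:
x = -64529 (x = 3 - 64532 = -64529)
a = 86211 (a = (-64529 + 50807) + 99933 = -13722 + 99933 = 86211)
1093 + a = 1093 + 86211 = 87304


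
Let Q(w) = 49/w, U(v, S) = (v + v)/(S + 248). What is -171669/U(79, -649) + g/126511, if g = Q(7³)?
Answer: 60962473323371/139921166 ≈ 4.3569e+5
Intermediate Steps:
U(v, S) = 2*v/(248 + S) (U(v, S) = (2*v)/(248 + S) = 2*v/(248 + S))
g = ⅐ (g = 49/(7³) = 49/343 = 49*(1/343) = ⅐ ≈ 0.14286)
-171669/U(79, -649) + g/126511 = -171669/(2*79/(248 - 649)) + (⅐)/126511 = -171669/(2*79/(-401)) + (⅐)*(1/126511) = -171669/(2*79*(-1/401)) + 1/885577 = -171669/(-158/401) + 1/885577 = -171669*(-401/158) + 1/885577 = 68839269/158 + 1/885577 = 60962473323371/139921166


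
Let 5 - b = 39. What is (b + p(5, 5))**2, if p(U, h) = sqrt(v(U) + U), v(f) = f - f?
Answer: (34 - sqrt(5))**2 ≈ 1008.9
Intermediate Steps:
v(f) = 0
p(U, h) = sqrt(U) (p(U, h) = sqrt(0 + U) = sqrt(U))
b = -34 (b = 5 - 1*39 = 5 - 39 = -34)
(b + p(5, 5))**2 = (-34 + sqrt(5))**2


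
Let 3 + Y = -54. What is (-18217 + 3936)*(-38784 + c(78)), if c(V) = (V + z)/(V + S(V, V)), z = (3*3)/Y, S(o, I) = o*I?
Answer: 21615491547371/39026 ≈ 5.5387e+8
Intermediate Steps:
Y = -57 (Y = -3 - 54 = -57)
S(o, I) = I*o
z = -3/19 (z = (3*3)/(-57) = 9*(-1/57) = -3/19 ≈ -0.15789)
c(V) = (-3/19 + V)/(V + V²) (c(V) = (V - 3/19)/(V + V*V) = (-3/19 + V)/(V + V²))
(-18217 + 3936)*(-38784 + c(78)) = (-18217 + 3936)*(-38784 + (-3/19 + 78)/(78*(1 + 78))) = -14281*(-38784 + (1/78)*(1479/19)/79) = -14281*(-38784 + (1/78)*(1/79)*(1479/19)) = -14281*(-38784 + 493/39026) = -14281*(-1513583891/39026) = 21615491547371/39026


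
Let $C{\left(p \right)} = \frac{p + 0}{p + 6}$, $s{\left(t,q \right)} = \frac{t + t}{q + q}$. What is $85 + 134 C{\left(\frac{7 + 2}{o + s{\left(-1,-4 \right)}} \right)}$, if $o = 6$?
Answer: $\frac{3439}{31} \approx 110.94$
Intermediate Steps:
$s{\left(t,q \right)} = \frac{t}{q}$ ($s{\left(t,q \right)} = \frac{2 t}{2 q} = 2 t \frac{1}{2 q} = \frac{t}{q}$)
$C{\left(p \right)} = \frac{p}{6 + p}$
$85 + 134 C{\left(\frac{7 + 2}{o + s{\left(-1,-4 \right)}} \right)} = 85 + 134 \frac{\left(7 + 2\right) \frac{1}{6 - \frac{1}{-4}}}{6 + \frac{7 + 2}{6 - \frac{1}{-4}}} = 85 + 134 \frac{9 \frac{1}{6 - - \frac{1}{4}}}{6 + \frac{9}{6 - - \frac{1}{4}}} = 85 + 134 \frac{9 \frac{1}{6 + \frac{1}{4}}}{6 + \frac{9}{6 + \frac{1}{4}}} = 85 + 134 \frac{9 \frac{1}{\frac{25}{4}}}{6 + \frac{9}{\frac{25}{4}}} = 85 + 134 \frac{9 \cdot \frac{4}{25}}{6 + 9 \cdot \frac{4}{25}} = 85 + 134 \frac{36}{25 \left(6 + \frac{36}{25}\right)} = 85 + 134 \frac{36}{25 \cdot \frac{186}{25}} = 85 + 134 \cdot \frac{36}{25} \cdot \frac{25}{186} = 85 + 134 \cdot \frac{6}{31} = 85 + \frac{804}{31} = \frac{3439}{31}$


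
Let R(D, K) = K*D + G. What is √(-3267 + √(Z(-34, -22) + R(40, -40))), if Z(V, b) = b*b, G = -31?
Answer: √(-3267 + I*√1147) ≈ 0.2963 + 57.158*I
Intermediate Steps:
R(D, K) = -31 + D*K (R(D, K) = K*D - 31 = D*K - 31 = -31 + D*K)
Z(V, b) = b²
√(-3267 + √(Z(-34, -22) + R(40, -40))) = √(-3267 + √((-22)² + (-31 + 40*(-40)))) = √(-3267 + √(484 + (-31 - 1600))) = √(-3267 + √(484 - 1631)) = √(-3267 + √(-1147)) = √(-3267 + I*√1147)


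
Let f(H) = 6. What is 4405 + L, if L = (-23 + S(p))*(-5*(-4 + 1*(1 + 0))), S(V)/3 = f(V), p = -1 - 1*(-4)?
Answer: 4330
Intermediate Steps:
p = 3 (p = -1 + 4 = 3)
S(V) = 18 (S(V) = 3*6 = 18)
L = -75 (L = (-23 + 18)*(-5*(-4 + 1*(1 + 0))) = -(-25)*(-4 + 1*1) = -(-25)*(-4 + 1) = -(-25)*(-3) = -5*15 = -75)
4405 + L = 4405 - 75 = 4330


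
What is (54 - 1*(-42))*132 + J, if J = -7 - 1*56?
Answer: 12609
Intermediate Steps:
J = -63 (J = -7 - 56 = -63)
(54 - 1*(-42))*132 + J = (54 - 1*(-42))*132 - 63 = (54 + 42)*132 - 63 = 96*132 - 63 = 12672 - 63 = 12609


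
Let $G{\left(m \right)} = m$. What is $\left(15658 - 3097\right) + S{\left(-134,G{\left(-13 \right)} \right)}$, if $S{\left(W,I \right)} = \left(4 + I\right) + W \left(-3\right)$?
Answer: $12954$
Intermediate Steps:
$S{\left(W,I \right)} = 4 + I - 3 W$ ($S{\left(W,I \right)} = \left(4 + I\right) - 3 W = 4 + I - 3 W$)
$\left(15658 - 3097\right) + S{\left(-134,G{\left(-13 \right)} \right)} = \left(15658 - 3097\right) - -393 = 12561 + \left(4 - 13 + 402\right) = 12561 + 393 = 12954$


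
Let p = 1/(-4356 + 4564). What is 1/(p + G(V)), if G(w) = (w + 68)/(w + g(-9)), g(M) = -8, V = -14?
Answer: -2288/5605 ≈ -0.40821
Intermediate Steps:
p = 1/208 ≈ 0.0048077
G(w) = (68 + w)/(-8 + w) (G(w) = (w + 68)/(w - 8) = (68 + w)/(-8 + w))
1/(p + G(V)) = 1/(1/208 + (68 - 14)/(-8 - 14)) = 1/(1/208 + 54/(-22)) = 1/(1/208 - 1/22*54) = 1/(1/208 - 27/11) = 1/(-5605/2288) = -2288/5605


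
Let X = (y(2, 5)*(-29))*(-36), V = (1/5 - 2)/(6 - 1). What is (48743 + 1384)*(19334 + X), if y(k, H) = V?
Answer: 23757892158/25 ≈ 9.5032e+8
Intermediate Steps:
V = -9/25 (V = (⅕ - 2)/5 = -9/5*⅕ = -9/25 ≈ -0.36000)
y(k, H) = -9/25
X = -9396/25 (X = -9/25*(-29)*(-36) = (261/25)*(-36) = -9396/25 ≈ -375.84)
(48743 + 1384)*(19334 + X) = (48743 + 1384)*(19334 - 9396/25) = 50127*(473954/25) = 23757892158/25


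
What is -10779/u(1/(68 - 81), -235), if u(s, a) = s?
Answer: 140127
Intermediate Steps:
-10779/u(1/(68 - 81), -235) = -10779/(1/(68 - 81)) = -10779/(1/(-13)) = -10779/(-1/13) = -10779*(-13) = 140127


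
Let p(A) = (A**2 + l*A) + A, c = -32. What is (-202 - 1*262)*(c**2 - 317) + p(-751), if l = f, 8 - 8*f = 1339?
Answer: 2881197/8 ≈ 3.6015e+5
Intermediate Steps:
f = -1331/8 (f = 1 - 1/8*1339 = 1 - 1339/8 = -1331/8 ≈ -166.38)
l = -1331/8 ≈ -166.38
p(A) = A**2 - 1323*A/8 (p(A) = (A**2 - 1331*A/8) + A = A**2 - 1323*A/8)
(-202 - 1*262)*(c**2 - 317) + p(-751) = (-202 - 1*262)*((-32)**2 - 317) + (1/8)*(-751)*(-1323 + 8*(-751)) = (-202 - 262)*(1024 - 317) + (1/8)*(-751)*(-1323 - 6008) = -464*707 + (1/8)*(-751)*(-7331) = -328048 + 5505581/8 = 2881197/8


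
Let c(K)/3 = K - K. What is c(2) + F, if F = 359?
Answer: 359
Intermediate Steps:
c(K) = 0 (c(K) = 3*(K - K) = 3*0 = 0)
c(2) + F = 0 + 359 = 359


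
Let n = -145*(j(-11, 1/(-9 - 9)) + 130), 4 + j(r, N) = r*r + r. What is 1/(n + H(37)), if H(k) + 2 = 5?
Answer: -1/34217 ≈ -2.9225e-5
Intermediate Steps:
H(k) = 3 (H(k) = -2 + 5 = 3)
j(r, N) = -4 + r + r**2 (j(r, N) = -4 + (r*r + r) = -4 + (r**2 + r) = -4 + (r + r**2) = -4 + r + r**2)
n = -34220 (n = -145*((-4 - 11 + (-11)**2) + 130) = -145*((-4 - 11 + 121) + 130) = -145*(106 + 130) = -145*236 = -34220)
1/(n + H(37)) = 1/(-34220 + 3) = 1/(-34217) = -1/34217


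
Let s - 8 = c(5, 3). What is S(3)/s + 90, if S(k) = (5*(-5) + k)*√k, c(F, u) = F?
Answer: 90 - 22*√3/13 ≈ 87.069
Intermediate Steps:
s = 13 (s = 8 + 5 = 13)
S(k) = √k*(-25 + k) (S(k) = (-25 + k)*√k = √k*(-25 + k))
S(3)/s + 90 = (√3*(-25 + 3))/13 + 90 = (√3*(-22))/13 + 90 = (-22*√3)/13 + 90 = -22*√3/13 + 90 = 90 - 22*√3/13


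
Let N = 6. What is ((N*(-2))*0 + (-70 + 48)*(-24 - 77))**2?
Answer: 4937284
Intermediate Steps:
((N*(-2))*0 + (-70 + 48)*(-24 - 77))**2 = ((6*(-2))*0 + (-70 + 48)*(-24 - 77))**2 = (-12*0 - 22*(-101))**2 = (0 + 2222)**2 = 2222**2 = 4937284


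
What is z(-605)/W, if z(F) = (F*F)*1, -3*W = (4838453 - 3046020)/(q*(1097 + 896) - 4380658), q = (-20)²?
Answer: 3934905643350/1792433 ≈ 2.1953e+6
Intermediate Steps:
q = 400
W = 1792433/10750374 (W = -(4838453 - 3046020)/(3*(400*(1097 + 896) - 4380658)) = -1792433/(3*(400*1993 - 4380658)) = -1792433/(3*(797200 - 4380658)) = -1792433/(3*(-3583458)) = -1792433*(-1)/(3*3583458) = -⅓*(-1792433/3583458) = 1792433/10750374 ≈ 0.16673)
z(F) = F² (z(F) = F²*1 = F²)
z(-605)/W = (-605)²/(1792433/10750374) = 366025*(10750374/1792433) = 3934905643350/1792433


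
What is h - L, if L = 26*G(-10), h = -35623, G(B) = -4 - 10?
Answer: -35259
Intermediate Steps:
G(B) = -14
L = -364 (L = 26*(-14) = -364)
h - L = -35623 - 1*(-364) = -35623 + 364 = -35259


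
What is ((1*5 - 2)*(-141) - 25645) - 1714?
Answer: -27782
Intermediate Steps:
((1*5 - 2)*(-141) - 25645) - 1714 = ((5 - 2)*(-141) - 25645) - 1714 = (3*(-141) - 25645) - 1714 = (-423 - 25645) - 1714 = -26068 - 1714 = -27782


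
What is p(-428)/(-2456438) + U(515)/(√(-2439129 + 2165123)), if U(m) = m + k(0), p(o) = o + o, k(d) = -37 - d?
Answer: 428/1228219 - 239*I*√274006/137003 ≈ 0.00034847 - 0.91316*I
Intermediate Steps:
p(o) = 2*o
U(m) = -37 + m (U(m) = m + (-37 - 1*0) = m + (-37 + 0) = m - 37 = -37 + m)
p(-428)/(-2456438) + U(515)/(√(-2439129 + 2165123)) = (2*(-428))/(-2456438) + (-37 + 515)/(√(-2439129 + 2165123)) = -856*(-1/2456438) + 478/(√(-274006)) = 428/1228219 + 478/((I*√274006)) = 428/1228219 + 478*(-I*√274006/274006) = 428/1228219 - 239*I*√274006/137003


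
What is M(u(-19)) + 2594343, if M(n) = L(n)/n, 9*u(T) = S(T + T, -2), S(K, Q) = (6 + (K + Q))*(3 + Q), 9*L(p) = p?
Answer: 23349088/9 ≈ 2.5943e+6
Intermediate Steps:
L(p) = p/9
S(K, Q) = (3 + Q)*(6 + K + Q) (S(K, Q) = (6 + K + Q)*(3 + Q) = (3 + Q)*(6 + K + Q))
u(T) = 4/9 + 2*T/9 (u(T) = (18 + (-2)² + 3*(T + T) + 9*(-2) + (T + T)*(-2))/9 = (18 + 4 + 3*(2*T) - 18 + (2*T)*(-2))/9 = (18 + 4 + 6*T - 18 - 4*T)/9 = (4 + 2*T)/9 = 4/9 + 2*T/9)
M(n) = ⅑ (M(n) = (n/9)/n = ⅑)
M(u(-19)) + 2594343 = ⅑ + 2594343 = 23349088/9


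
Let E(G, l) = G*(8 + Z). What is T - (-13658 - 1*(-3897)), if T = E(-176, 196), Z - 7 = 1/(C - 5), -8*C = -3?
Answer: 264885/37 ≈ 7159.1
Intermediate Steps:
C = 3/8 (C = -⅛*(-3) = 3/8 ≈ 0.37500)
Z = 251/37 (Z = 7 + 1/(3/8 - 5) = 7 + 1/(-37/8) = 7 - 8/37 = 251/37 ≈ 6.7838)
E(G, l) = 547*G/37 (E(G, l) = G*(8 + 251/37) = G*(547/37) = 547*G/37)
T = -96272/37 (T = (547/37)*(-176) = -96272/37 ≈ -2601.9)
T - (-13658 - 1*(-3897)) = -96272/37 - (-13658 - 1*(-3897)) = -96272/37 - (-13658 + 3897) = -96272/37 - 1*(-9761) = -96272/37 + 9761 = 264885/37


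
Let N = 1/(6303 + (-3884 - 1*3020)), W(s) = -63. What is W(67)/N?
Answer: 37863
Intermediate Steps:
N = -1/601 (N = 1/(6303 + (-3884 - 3020)) = 1/(6303 - 6904) = 1/(-601) = -1/601 ≈ -0.0016639)
W(67)/N = -63/(-1/601) = -63*(-601) = 37863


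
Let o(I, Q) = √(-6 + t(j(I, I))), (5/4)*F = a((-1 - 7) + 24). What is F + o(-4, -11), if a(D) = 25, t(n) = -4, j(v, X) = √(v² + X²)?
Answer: 20 + I*√10 ≈ 20.0 + 3.1623*I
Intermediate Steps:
j(v, X) = √(X² + v²)
F = 20 (F = (⅘)*25 = 20)
o(I, Q) = I*√10 (o(I, Q) = √(-6 - 4) = √(-10) = I*√10)
F + o(-4, -11) = 20 + I*√10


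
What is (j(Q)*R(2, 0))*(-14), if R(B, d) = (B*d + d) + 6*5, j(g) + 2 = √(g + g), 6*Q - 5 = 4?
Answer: 840 - 420*√3 ≈ 112.54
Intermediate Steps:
Q = 3/2 (Q = ⅚ + (⅙)*4 = ⅚ + ⅔ = 3/2 ≈ 1.5000)
j(g) = -2 + √2*√g (j(g) = -2 + √(g + g) = -2 + √(2*g) = -2 + √2*√g)
R(B, d) = 30 + d + B*d (R(B, d) = (d + B*d) + 30 = 30 + d + B*d)
(j(Q)*R(2, 0))*(-14) = ((-2 + √2*√(3/2))*(30 + 0 + 2*0))*(-14) = ((-2 + √2*(√6/2))*(30 + 0 + 0))*(-14) = ((-2 + √3)*30)*(-14) = (-60 + 30*√3)*(-14) = 840 - 420*√3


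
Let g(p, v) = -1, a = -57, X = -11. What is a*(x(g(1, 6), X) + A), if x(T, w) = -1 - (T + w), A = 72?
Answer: -4731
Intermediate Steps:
x(T, w) = -1 - T - w (x(T, w) = -1 + (-T - w) = -1 - T - w)
a*(x(g(1, 6), X) + A) = -57*((-1 - 1*(-1) - 1*(-11)) + 72) = -57*((-1 + 1 + 11) + 72) = -57*(11 + 72) = -57*83 = -4731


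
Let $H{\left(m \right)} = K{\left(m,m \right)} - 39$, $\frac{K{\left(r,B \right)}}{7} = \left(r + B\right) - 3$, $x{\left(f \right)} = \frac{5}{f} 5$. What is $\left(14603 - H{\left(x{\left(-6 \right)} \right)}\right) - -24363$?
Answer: $\frac{117253}{3} \approx 39084.0$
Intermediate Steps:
$x{\left(f \right)} = \frac{25}{f}$
$K{\left(r,B \right)} = -21 + 7 B + 7 r$ ($K{\left(r,B \right)} = 7 \left(\left(r + B\right) - 3\right) = 7 \left(\left(B + r\right) - 3\right) = 7 \left(-3 + B + r\right) = -21 + 7 B + 7 r$)
$H{\left(m \right)} = -60 + 14 m$ ($H{\left(m \right)} = \left(-21 + 7 m + 7 m\right) - 39 = \left(-21 + 14 m\right) - 39 = -60 + 14 m$)
$\left(14603 - H{\left(x{\left(-6 \right)} \right)}\right) - -24363 = \left(14603 - \left(-60 + 14 \frac{25}{-6}\right)\right) - -24363 = \left(14603 - \left(-60 + 14 \cdot 25 \left(- \frac{1}{6}\right)\right)\right) + 24363 = \left(14603 - \left(-60 + 14 \left(- \frac{25}{6}\right)\right)\right) + 24363 = \left(14603 - \left(-60 - \frac{175}{3}\right)\right) + 24363 = \left(14603 - - \frac{355}{3}\right) + 24363 = \left(14603 + \frac{355}{3}\right) + 24363 = \frac{44164}{3} + 24363 = \frac{117253}{3}$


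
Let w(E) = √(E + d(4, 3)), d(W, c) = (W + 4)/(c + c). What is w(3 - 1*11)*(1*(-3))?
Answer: -2*I*√15 ≈ -7.746*I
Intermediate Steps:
d(W, c) = (4 + W)/(2*c) (d(W, c) = (4 + W)/((2*c)) = (4 + W)*(1/(2*c)) = (4 + W)/(2*c))
w(E) = √(4/3 + E) (w(E) = √(E + (½)*(4 + 4)/3) = √(E + (½)*(⅓)*8) = √(E + 4/3) = √(4/3 + E))
w(3 - 1*11)*(1*(-3)) = (√(12 + 9*(3 - 1*11))/3)*(1*(-3)) = (√(12 + 9*(3 - 11))/3)*(-3) = (√(12 + 9*(-8))/3)*(-3) = (√(12 - 72)/3)*(-3) = (√(-60)/3)*(-3) = ((2*I*√15)/3)*(-3) = (2*I*√15/3)*(-3) = -2*I*√15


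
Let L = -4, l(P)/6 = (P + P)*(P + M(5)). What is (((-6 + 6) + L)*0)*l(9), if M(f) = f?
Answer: 0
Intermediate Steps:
l(P) = 12*P*(5 + P) (l(P) = 6*((P + P)*(P + 5)) = 6*((2*P)*(5 + P)) = 6*(2*P*(5 + P)) = 12*P*(5 + P))
(((-6 + 6) + L)*0)*l(9) = (((-6 + 6) - 4)*0)*(12*9*(5 + 9)) = ((0 - 4)*0)*(12*9*14) = -4*0*1512 = 0*1512 = 0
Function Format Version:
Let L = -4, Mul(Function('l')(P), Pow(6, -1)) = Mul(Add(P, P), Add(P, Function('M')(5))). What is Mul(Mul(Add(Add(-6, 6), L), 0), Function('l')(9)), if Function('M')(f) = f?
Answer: 0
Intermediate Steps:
Function('l')(P) = Mul(12, P, Add(5, P)) (Function('l')(P) = Mul(6, Mul(Add(P, P), Add(P, 5))) = Mul(6, Mul(Mul(2, P), Add(5, P))) = Mul(6, Mul(2, P, Add(5, P))) = Mul(12, P, Add(5, P)))
Mul(Mul(Add(Add(-6, 6), L), 0), Function('l')(9)) = Mul(Mul(Add(Add(-6, 6), -4), 0), Mul(12, 9, Add(5, 9))) = Mul(Mul(Add(0, -4), 0), Mul(12, 9, 14)) = Mul(Mul(-4, 0), 1512) = Mul(0, 1512) = 0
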